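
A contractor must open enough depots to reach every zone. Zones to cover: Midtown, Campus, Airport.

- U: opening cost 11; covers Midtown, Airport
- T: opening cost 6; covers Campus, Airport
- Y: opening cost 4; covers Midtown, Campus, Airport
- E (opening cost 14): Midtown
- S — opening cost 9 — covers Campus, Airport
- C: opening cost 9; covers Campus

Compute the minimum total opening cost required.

Y alone covers Midtown, Campus, Airport — every zone.
Total opening cost: 4.

4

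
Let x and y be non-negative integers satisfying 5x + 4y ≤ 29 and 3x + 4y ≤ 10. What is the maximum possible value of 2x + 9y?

18

Relaxing integrality, the LP optimum is 22.50 at (x,y) = (0, 2.5), which is not an integer point.
(x,y)=(0,2) is feasible, giving 18.
(x,y)=(1,1) is feasible, giving 11.
(x,y)=(0,1) is feasible, giving 9.
Maximum is 18 at (x,y)=(0,2).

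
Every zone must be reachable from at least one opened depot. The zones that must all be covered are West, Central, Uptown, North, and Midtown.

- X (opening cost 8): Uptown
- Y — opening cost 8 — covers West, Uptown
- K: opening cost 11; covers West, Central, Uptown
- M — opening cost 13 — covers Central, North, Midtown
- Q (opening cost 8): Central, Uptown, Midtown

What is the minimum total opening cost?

This is a weighted set-cover instance.
Choose Y and M: together they cover West, Central, Uptown, North, Midtown — every zone.
Total opening cost: 8 + 13 = 21.

21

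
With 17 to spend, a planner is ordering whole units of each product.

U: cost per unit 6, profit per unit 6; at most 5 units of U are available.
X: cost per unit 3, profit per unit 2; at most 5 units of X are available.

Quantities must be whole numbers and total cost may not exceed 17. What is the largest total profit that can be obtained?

14

This is a bounded integer knapsack.
2×U and 1×X: cost 15 ≤ 17, profit 2·6 + 1·2 = 14.
1×U and 3×X: cost 15 ≤ 17, profit 1·6 + 3·2 = 12.
Best is 14.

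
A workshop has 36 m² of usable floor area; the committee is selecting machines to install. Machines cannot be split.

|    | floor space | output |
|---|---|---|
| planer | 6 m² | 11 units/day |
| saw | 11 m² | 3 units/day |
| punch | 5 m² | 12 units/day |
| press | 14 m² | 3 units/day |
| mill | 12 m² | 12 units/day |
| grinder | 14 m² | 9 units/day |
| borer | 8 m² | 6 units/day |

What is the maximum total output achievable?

This is an integer program with binary decision variables.
Allowing fractional choices, the relaxed optimum would be about 44.2, but machines are indivisible.
planer + punch + grinder + borer: floor space 6 + 5 + 14 + 8 = 33 ≤ 36, output 11 + 12 + 9 + 6 = 38.
planer + punch + mill + borer: floor space 6 + 5 + 12 + 8 = 31 ≤ 36, output 11 + 12 + 12 + 6 = 41.
Best is planer, punch, mill, and borer with total output 41.

41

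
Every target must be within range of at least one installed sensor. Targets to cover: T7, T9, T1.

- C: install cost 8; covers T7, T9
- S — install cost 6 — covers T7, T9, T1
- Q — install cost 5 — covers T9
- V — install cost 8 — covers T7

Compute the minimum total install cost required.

S alone covers T7, T9, T1 — every target.
Total install cost: 6.

6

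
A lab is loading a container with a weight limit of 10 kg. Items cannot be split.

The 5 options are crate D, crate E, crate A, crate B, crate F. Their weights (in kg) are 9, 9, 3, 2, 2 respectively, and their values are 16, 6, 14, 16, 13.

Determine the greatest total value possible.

43

crate A + crate B + crate F: weight 3 + 2 + 2 = 7 ≤ 10, value 14 + 16 + 13 = 43.
crate A + crate B: weight 3 + 2 = 5 ≤ 10, value 14 + 16 = 30.
Best is crate A, crate B, and crate F with total value 43.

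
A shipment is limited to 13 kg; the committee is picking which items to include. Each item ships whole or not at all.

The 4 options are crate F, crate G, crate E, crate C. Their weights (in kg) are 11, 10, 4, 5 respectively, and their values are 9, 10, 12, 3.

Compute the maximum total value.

Allowing fractional choices, the relaxed optimum would be about 21.0, but items are indivisible.
crate E: weight 4 ≤ 13, value 12.
crate E + crate C: weight 4 + 5 = 9 ≤ 13, value 12 + 3 = 15.
Best is crate E and crate C with total value 15.

15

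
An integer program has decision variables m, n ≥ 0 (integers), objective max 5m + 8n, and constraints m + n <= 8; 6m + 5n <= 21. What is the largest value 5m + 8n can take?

32

(m,n)=(0,4): 1·0+1·4=4≤8, 6·0+5·4=20≤21, objective 32.
(m,n)=(1,3): 1·1+1·3=4≤8, 6·1+5·3=21≤21, objective 29.
(m,n)=(0,3): 1·0+1·3=3≤8, 6·0+5·3=15≤21, objective 24.
Maximum is 32 at (m,n)=(0,4).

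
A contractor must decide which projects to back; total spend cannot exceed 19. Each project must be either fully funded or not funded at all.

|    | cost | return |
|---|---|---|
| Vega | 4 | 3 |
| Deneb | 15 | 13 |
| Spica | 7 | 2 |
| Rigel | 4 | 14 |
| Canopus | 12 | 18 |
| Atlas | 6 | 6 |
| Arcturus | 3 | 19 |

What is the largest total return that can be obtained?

51

Vega + Rigel + Atlas + Arcturus: cost 4 + 4 + 6 + 3 = 17 ≤ 19, return 3 + 14 + 6 + 19 = 42.
Rigel + Canopus + Arcturus: cost 4 + 12 + 3 = 19 ≤ 19, return 14 + 18 + 19 = 51.
Best is Rigel, Canopus, and Arcturus with total return 51.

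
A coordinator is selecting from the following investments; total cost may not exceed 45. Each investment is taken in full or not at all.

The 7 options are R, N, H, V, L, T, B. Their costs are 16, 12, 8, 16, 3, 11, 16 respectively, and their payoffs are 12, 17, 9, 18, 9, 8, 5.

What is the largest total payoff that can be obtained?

Allowing fractional choices, the relaxed optimum would be about 57.5, but investments are indivisible.
N + H + V + L: cost 12 + 8 + 16 + 3 = 39 ≤ 45, payoff 17 + 9 + 18 + 9 = 53.
N + V + L + T: cost 12 + 16 + 3 + 11 = 42 ≤ 45, payoff 17 + 18 + 9 + 8 = 52.
Best is N, H, V, and L with total payoff 53.

53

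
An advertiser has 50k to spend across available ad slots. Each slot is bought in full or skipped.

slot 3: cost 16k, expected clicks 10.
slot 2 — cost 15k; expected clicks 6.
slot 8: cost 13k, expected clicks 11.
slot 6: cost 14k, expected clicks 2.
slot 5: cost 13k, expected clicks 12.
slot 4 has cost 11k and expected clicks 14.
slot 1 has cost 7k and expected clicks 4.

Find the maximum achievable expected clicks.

slot 3 + slot 5 + slot 4 + slot 1: cost 16 + 13 + 11 + 7 = 47 ≤ 50, expected clicks 10 + 12 + 14 + 4 = 40.
slot 3 + slot 8 + slot 4 + slot 1: cost 16 + 13 + 11 + 7 = 47 ≤ 50, expected clicks 10 + 11 + 14 + 4 = 39.
slot 8 + slot 5 + slot 4 + slot 1: cost 13 + 13 + 11 + 7 = 44 ≤ 50, expected clicks 11 + 12 + 14 + 4 = 41.
Best is slot 8, slot 5, slot 4, and slot 1 with total expected clicks 41.

41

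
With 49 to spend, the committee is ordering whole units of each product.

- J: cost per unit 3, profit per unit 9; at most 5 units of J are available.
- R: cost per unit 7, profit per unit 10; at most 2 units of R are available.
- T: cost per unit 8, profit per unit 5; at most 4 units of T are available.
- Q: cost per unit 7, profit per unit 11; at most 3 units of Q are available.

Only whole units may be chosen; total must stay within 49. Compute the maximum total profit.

J has the best ratio (9/3); taking only J gives at most 5×9 = 45 (stopped by the supply cap of 5).
Mixing does better — 4×J, 2×R, and 3×Q: cost 47 ≤ 49, profit 4·9 + 2·10 + 3·11 = 89.

89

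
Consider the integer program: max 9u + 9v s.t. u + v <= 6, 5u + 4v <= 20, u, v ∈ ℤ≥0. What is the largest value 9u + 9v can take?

45

(u,v)=(0,5) is feasible, giving 45.
(u,v)=(0,4) is feasible, giving 36.
No feasible integer point exceeds 45.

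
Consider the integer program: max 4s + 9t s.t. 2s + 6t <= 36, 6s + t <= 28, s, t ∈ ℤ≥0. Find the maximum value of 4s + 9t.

57

Relaxing integrality, the LP optimum is 57.88 at (s,t) = (3.88, 4.71), which is not an integer point.
(s,t)=(3,5): 2·3+6·5=36≤36, 6·3+1·5=23≤28, objective 57.
(s,t)=(2,5): 2·2+6·5=34≤36, 6·2+1·5=17≤28, objective 53.
(s,t)=(4,4): 2·4+6·4=32≤36, 6·4+1·4=28≤28, objective 52.
(s,t)=(3,4): 2·3+6·4=30≤36, 6·3+1·4=22≤28, objective 48.
The best lattice point is (3,5), giving 57.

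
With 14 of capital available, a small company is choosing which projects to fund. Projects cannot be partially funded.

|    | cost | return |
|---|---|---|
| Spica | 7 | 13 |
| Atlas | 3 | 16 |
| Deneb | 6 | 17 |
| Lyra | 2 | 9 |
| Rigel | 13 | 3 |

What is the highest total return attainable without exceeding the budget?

Allowing fractional choices, the relaxed optimum would be about 47.6, but projects are indivisible.
Atlas + Deneb + Lyra: cost 3 + 6 + 2 = 11 ≤ 14, return 16 + 17 + 9 = 42.
Spica + Atlas + Lyra: cost 7 + 3 + 2 = 12 ≤ 14, return 13 + 16 + 9 = 38.
Best is Atlas, Deneb, and Lyra with total return 42.

42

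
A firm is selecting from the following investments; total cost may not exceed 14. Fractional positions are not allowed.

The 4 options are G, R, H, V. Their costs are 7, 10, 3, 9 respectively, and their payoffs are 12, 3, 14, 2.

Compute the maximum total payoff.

26

This is a 0-1 knapsack instance.
R + H: cost 10 + 3 = 13 ≤ 14, payoff 3 + 14 = 17.
G + H: cost 7 + 3 = 10 ≤ 14, payoff 12 + 14 = 26.
Best is G and H with total payoff 26.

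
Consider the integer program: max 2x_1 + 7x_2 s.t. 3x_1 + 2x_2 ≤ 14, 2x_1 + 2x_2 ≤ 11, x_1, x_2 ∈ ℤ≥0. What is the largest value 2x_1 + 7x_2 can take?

Relaxing integrality, the LP optimum is 38.50 at (x_1,x_2) = (0, 5.5), which is not an integer point.
(x_1,x_2)=(0,5): 3·0+2·5=10≤14, 2·0+2·5=10≤11, objective 35.
(x_1,x_2)=(1,4): 3·1+2·4=11≤14, 2·1+2·4=10≤11, objective 30.
(x_1,x_2)=(0,4): 3·0+2·4=8≤14, 2·0+2·4=8≤11, objective 28.
Maximum is 35 at (x_1,x_2)=(0,5).

35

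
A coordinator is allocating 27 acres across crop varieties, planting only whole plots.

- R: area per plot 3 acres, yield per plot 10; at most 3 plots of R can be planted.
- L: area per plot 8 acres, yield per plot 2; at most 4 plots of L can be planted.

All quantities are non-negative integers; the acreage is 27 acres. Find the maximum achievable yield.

34

This is a bounded integer knapsack.
R has the best ratio (10/3); taking only R gives at most 3×10 = 30 (stopped by the supply cap of 3).
Mixing does better — 3×R and 2×L: area 25 ≤ 27, yield 3·10 + 2·2 = 34.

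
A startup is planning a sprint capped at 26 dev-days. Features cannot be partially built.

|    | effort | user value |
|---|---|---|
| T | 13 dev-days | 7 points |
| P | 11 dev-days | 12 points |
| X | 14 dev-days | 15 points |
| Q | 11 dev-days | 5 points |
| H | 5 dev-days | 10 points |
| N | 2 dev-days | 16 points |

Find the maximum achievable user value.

Allowing fractional choices, the relaxed optimum would be about 46.6, but features are indivisible.
P + H + N: effort 11 + 5 + 2 = 18 ≤ 26, user value 12 + 10 + 16 = 38.
X + H + N: effort 14 + 5 + 2 = 21 ≤ 26, user value 15 + 10 + 16 = 41.
Best is X, H, and N with total user value 41.

41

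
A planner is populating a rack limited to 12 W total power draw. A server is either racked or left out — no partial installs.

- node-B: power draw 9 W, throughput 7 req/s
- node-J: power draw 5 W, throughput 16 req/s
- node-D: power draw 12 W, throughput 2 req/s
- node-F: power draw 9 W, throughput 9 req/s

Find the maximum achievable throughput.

16

node-B: power draw 9 ≤ 12, throughput 7.
node-J: power draw 5 ≤ 12, throughput 16.
node-F: power draw 9 ≤ 12, throughput 9.
Best is node-J with total throughput 16.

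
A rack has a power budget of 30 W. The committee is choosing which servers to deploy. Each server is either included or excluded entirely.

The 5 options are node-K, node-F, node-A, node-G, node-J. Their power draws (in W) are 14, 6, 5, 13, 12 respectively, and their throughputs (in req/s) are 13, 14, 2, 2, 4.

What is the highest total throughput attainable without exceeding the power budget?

29

Allowing fractional choices, the relaxed optimum would be about 30.7, but servers are indivisible.
node-K + node-F: power draw 14 + 6 = 20 ≤ 30, throughput 13 + 14 = 27.
node-F + node-A + node-J: power draw 6 + 5 + 12 = 23 ≤ 30, throughput 14 + 2 + 4 = 20.
node-K + node-F + node-A: power draw 14 + 6 + 5 = 25 ≤ 30, throughput 13 + 14 + 2 = 29.
Best is node-K, node-F, and node-A with total throughput 29.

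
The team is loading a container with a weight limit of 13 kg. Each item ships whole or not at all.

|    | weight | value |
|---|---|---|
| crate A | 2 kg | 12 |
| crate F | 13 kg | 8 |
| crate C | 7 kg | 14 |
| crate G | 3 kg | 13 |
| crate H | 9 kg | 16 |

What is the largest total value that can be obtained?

39

Allowing fractional choices, the relaxed optimum would be about 40.8, but items are indivisible.
crate A + crate C + crate G: weight 2 + 7 + 3 = 12 ≤ 13, value 12 + 14 + 13 = 39.
crate A + crate H: weight 2 + 9 = 11 ≤ 13, value 12 + 16 = 28.
crate G + crate H: weight 3 + 9 = 12 ≤ 13, value 13 + 16 = 29.
Best is crate A, crate C, and crate G with total value 39.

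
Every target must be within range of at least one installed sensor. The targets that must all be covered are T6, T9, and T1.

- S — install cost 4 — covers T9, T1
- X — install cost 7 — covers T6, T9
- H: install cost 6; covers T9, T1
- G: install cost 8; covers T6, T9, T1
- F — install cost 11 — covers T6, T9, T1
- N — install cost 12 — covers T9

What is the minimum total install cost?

This is an integer covering problem.
The greedy cost-per-new-target heuristic would pick S and X for 11, but a cheaper cover exists.
G alone covers T6, T9, T1 — every target.
Total install cost: 8.
No cover costs less than 8.

8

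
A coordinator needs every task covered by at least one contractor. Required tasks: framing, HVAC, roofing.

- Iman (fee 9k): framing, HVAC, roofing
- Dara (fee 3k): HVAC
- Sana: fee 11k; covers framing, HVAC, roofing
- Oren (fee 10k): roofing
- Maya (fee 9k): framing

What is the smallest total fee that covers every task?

9

Iman alone covers framing, HVAC, roofing — every task.
Total fee: 9.
No cover costs less than 9.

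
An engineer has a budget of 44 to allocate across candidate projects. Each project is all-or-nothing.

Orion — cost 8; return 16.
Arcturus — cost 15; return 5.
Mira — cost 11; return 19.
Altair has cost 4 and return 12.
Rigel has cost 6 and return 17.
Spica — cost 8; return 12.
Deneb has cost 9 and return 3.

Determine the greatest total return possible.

76

Allowing fractional choices, the relaxed optimum would be about 78.3, but projects are indivisible.
Orion + Arcturus + Mira + Altair + Rigel: cost 8 + 15 + 11 + 4 + 6 = 44 ≤ 44, return 16 + 5 + 19 + 12 + 17 = 69.
Orion + Mira + Altair + Rigel + Spica: cost 8 + 11 + 4 + 6 + 8 = 37 ≤ 44, return 16 + 19 + 12 + 17 + 12 = 76.
Best is Orion, Mira, Altair, Rigel, and Spica with total return 76.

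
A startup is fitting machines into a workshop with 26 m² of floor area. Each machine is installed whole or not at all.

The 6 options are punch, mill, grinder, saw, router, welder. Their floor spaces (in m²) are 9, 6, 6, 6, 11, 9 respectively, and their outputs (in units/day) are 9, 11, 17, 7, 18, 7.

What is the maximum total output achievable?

Allowing fractional choices, the relaxed optimum would be about 49.5, but machines are indivisible.
punch + grinder + router: floor space 9 + 6 + 11 = 26 ≤ 26, output 9 + 17 + 18 = 44.
mill + grinder + router: floor space 6 + 6 + 11 = 23 ≤ 26, output 11 + 17 + 18 = 46.
grinder + saw + router: floor space 6 + 6 + 11 = 23 ≤ 26, output 17 + 7 + 18 = 42.
Best is mill, grinder, and router with total output 46.

46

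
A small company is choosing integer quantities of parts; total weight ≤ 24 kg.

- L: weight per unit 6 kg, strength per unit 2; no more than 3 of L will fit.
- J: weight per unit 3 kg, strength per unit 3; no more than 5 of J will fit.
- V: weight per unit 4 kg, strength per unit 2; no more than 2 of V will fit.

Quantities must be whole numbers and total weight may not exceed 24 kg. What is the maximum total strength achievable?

19

5×J and 1×V: weight 19 ≤ 24, strength 5·3 + 1·2 = 17.
5×J and 2×V: weight 23 ≤ 24, strength 5·3 + 2·2 = 19.
Best is 19.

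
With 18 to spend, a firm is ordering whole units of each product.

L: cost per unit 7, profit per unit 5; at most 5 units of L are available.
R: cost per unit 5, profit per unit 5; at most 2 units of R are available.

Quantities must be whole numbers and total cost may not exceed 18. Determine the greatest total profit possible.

1×L and 2×R: cost 17 ≤ 18, profit 1·5 + 2·5 = 15.
2×R: cost 10 ≤ 18, profit 2·5 = 10.
Best is 15.

15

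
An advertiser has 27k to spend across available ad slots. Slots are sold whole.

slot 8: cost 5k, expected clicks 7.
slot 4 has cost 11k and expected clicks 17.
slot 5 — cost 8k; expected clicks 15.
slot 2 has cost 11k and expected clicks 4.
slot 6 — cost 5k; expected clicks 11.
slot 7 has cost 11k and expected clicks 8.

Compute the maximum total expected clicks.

43

This is an integer program with binary decision variables.
slot 4 + slot 6 + slot 7: cost 11 + 5 + 11 = 27 ≤ 27, expected clicks 17 + 11 + 8 = 36.
slot 8 + slot 4 + slot 5: cost 5 + 11 + 8 = 24 ≤ 27, expected clicks 7 + 17 + 15 = 39.
slot 4 + slot 5 + slot 6: cost 11 + 8 + 5 = 24 ≤ 27, expected clicks 17 + 15 + 11 = 43.
Best is slot 4, slot 5, and slot 6 with total expected clicks 43.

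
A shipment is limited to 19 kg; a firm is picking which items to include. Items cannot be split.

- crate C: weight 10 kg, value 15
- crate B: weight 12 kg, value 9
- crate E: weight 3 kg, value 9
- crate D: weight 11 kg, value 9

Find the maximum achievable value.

24

crate C + crate E: weight 10 + 3 = 13 ≤ 19, value 15 + 9 = 24.
crate B + crate E: weight 12 + 3 = 15 ≤ 19, value 9 + 9 = 18.
crate E + crate D: weight 3 + 11 = 14 ≤ 19, value 9 + 9 = 18.
Best is crate C and crate E with total value 24.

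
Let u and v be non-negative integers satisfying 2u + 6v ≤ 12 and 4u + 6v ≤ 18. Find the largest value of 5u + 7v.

(u,v)=(3,1): 2·3+6·1=12≤12, 4·3+6·1=18≤18, objective 22.
(u,v)=(4,0): 2·4+6·0=8≤12, 4·4+6·0=16≤18, objective 20.
(u,v)=(2,1): 2·2+6·1=10≤12, 4·2+6·1=14≤18, objective 17.
(u,v)=(3,0): 2·3+6·0=6≤12, 4·3+6·0=12≤18, objective 15.
Maximum is 22 at (u,v)=(3,1).

22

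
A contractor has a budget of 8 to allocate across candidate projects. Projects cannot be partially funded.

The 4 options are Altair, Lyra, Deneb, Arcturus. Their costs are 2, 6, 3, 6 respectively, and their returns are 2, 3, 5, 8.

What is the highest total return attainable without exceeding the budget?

10

Allowing fractional choices, the relaxed optimum would be about 11.7, but projects are indivisible.
Altair + Arcturus: cost 2 + 6 = 8 ≤ 8, return 2 + 8 = 10.
Arcturus: cost 6 ≤ 8, return 8.
Altair + Deneb: cost 2 + 3 = 5 ≤ 8, return 2 + 5 = 7.
Best is Altair and Arcturus with total return 10.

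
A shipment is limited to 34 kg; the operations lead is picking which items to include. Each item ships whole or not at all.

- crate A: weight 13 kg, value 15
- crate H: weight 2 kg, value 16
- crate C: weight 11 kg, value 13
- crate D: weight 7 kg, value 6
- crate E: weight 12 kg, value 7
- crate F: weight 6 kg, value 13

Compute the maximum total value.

Allowing fractional choices, the relaxed optimum would be about 58.7, but items are indivisible.
crate A + crate H + crate E + crate F: weight 13 + 2 + 12 + 6 = 33 ≤ 34, value 15 + 16 + 7 + 13 = 51.
crate A + crate H + crate D + crate F: weight 13 + 2 + 7 + 6 = 28 ≤ 34, value 15 + 16 + 6 + 13 = 50.
crate A + crate H + crate C + crate F: weight 13 + 2 + 11 + 6 = 32 ≤ 34, value 15 + 16 + 13 + 13 = 57.
Best is crate A, crate H, crate C, and crate F with total value 57.

57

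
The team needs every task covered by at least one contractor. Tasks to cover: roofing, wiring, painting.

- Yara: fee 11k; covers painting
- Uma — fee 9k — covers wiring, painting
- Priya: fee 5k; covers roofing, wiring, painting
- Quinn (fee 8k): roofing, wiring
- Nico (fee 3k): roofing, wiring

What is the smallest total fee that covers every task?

The greedy cost-per-new-task heuristic would pick Nico and Priya for 8, but a cheaper cover exists.
Priya alone covers roofing, wiring, painting — every task.
Total fee: 5.
No cover costs less than 5.

5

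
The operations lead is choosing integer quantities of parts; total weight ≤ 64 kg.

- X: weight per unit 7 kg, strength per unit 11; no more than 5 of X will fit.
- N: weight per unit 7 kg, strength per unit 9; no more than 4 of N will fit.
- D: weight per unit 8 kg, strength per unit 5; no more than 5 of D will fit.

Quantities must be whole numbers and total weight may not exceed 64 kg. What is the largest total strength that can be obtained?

This is a bounded integer knapsack.
Take 5×X and 4×N: weight 63 ≤ 64, strength 5·11 + 4·9 = 91.
X has the best ratio (11/7) and is taken to its limit of 5; remaining capacity is filled optimally with the others.

91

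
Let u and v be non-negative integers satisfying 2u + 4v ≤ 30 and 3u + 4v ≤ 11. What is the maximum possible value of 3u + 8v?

19

The continuous relaxation peaks at (0, 2.75) with value 22.00; rounding to a feasible lattice point costs some objective.
(u,v)=(1,2) is feasible, giving 19.
(u,v)=(0,2) is feasible, giving 16.
(u,v)=(2,1) is feasible, giving 14.
The best lattice point is (1,2), giving 19.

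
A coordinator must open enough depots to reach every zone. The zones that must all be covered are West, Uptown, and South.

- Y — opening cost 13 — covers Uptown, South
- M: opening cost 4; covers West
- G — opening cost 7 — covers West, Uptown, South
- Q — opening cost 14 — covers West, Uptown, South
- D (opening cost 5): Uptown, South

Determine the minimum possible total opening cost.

7

This is an integer covering problem.
G alone covers West, Uptown, South — every zone.
Total opening cost: 7.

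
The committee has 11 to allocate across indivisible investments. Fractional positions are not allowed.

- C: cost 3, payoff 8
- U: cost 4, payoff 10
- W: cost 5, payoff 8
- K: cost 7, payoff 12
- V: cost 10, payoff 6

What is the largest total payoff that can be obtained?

This is an integer program with binary decision variables.
Take U and K: cost 4 + 7 = 11 ≤ 11, payoff 10 + 12 = 22.
No other feasible combination does better.

22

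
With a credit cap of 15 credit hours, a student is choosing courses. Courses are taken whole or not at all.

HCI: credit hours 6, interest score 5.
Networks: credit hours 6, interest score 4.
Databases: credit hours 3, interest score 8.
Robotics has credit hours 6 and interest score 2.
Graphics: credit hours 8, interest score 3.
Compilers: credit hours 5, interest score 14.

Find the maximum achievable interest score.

This is an integer program with binary decision variables.
Take HCI, Databases, and Compilers: credit hours 6 + 3 + 5 = 14 ≤ 15, interest score 5 + 8 + 14 = 27.
No other feasible combination does better.

27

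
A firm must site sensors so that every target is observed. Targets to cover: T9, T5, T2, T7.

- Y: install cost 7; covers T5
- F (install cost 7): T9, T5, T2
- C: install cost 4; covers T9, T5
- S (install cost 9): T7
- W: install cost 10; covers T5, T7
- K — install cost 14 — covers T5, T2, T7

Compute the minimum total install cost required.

16

Choose F and S: together they cover T9, T5, T2, T7 — every target.
Total install cost: 7 + 9 = 16.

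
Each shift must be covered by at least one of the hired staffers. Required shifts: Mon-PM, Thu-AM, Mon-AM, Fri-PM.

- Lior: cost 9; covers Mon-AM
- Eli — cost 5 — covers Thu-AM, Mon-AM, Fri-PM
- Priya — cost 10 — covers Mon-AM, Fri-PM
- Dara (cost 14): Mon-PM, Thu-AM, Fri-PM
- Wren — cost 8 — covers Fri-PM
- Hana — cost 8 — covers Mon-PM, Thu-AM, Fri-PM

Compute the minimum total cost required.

Choose Eli and Hana: together they cover Mon-PM, Thu-AM, Mon-AM, Fri-PM — every shift.
Total cost: 5 + 8 = 13.

13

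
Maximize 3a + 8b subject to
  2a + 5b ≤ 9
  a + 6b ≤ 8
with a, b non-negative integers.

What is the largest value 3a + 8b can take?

14

(a,b)=(2,1) is feasible, giving 14.
(a,b)=(1,1) is feasible, giving 11.
(a,b)=(3,0) is feasible, giving 9.
(a,b)=(2,0) is feasible, giving 6.
Maximum is 14 at (a,b)=(2,1).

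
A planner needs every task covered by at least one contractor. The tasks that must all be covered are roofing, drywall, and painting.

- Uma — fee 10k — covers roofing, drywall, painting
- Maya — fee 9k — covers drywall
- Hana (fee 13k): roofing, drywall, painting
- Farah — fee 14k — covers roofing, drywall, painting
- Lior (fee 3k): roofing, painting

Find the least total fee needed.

10

Uma alone covers roofing, drywall, painting — every task.
Total fee: 10.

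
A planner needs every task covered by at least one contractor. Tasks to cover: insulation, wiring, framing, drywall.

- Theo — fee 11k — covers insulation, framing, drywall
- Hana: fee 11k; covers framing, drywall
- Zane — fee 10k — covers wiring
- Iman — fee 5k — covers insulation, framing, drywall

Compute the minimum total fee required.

15

This is an integer covering problem.
Choose Zane and Iman: together they cover insulation, wiring, framing, drywall — every task.
Total fee: 10 + 5 = 15.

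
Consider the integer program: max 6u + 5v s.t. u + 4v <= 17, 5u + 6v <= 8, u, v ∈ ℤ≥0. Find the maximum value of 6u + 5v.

6

The continuous relaxation peaks at (1.6, 0) with value 9.60; rounding to a feasible lattice point costs some objective.
(u,v)=(1,0): 1·1+4·0=1≤17, 5·1+6·0=5≤8, objective 6.
(u,v)=(0,1): 1·0+4·1=4≤17, 5·0+6·1=6≤8, objective 5.
No feasible integer point exceeds 6.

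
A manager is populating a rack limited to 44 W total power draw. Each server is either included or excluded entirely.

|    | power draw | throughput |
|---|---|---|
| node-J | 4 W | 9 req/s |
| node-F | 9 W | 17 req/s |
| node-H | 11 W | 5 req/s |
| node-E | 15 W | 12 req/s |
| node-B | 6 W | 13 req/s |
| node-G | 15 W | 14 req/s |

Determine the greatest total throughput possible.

53

Allowing fractional choices, the relaxed optimum would be about 61.0, but servers are indivisible.
node-J + node-F + node-E + node-G: power draw 4 + 9 + 15 + 15 = 43 ≤ 44, throughput 9 + 17 + 12 + 14 = 52.
node-J + node-F + node-E + node-B: power draw 4 + 9 + 15 + 6 = 34 ≤ 44, throughput 9 + 17 + 12 + 13 = 51.
node-J + node-F + node-B + node-G: power draw 4 + 9 + 6 + 15 = 34 ≤ 44, throughput 9 + 17 + 13 + 14 = 53.
Best is node-J, node-F, node-B, and node-G with total throughput 53.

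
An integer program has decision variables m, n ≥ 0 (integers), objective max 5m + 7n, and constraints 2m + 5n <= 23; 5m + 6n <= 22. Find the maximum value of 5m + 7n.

24

(m,n)=(2,2) is feasible, giving 24.
(m,n)=(3,1) is feasible, giving 22.
(m,n)=(0,3) is feasible, giving 21.
(m,n)=(1,2) is feasible, giving 19.
No feasible integer point exceeds 24.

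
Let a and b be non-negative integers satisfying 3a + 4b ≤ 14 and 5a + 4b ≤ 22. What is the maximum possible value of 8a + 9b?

34

Relaxing integrality, the LP optimum is 36.50 at (a,b) = (4, 0.5), which is not an integer point.
(a,b)=(2,2): 3·2+4·2=14≤14, 5·2+4·2=18≤22, objective 34.
(a,b)=(3,1): 3·3+4·1=13≤14, 5·3+4·1=19≤22, objective 33.
The best lattice point is (2,2), giving 34.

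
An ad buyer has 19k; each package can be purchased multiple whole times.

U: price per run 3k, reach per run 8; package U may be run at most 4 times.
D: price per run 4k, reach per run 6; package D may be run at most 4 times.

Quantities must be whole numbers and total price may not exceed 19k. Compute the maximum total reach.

3×U and 2×D: price 17 ≤ 19, reach 3·8 + 2·6 = 36.
4×U and 1×D: price 16 ≤ 19, reach 4·8 + 1·6 = 38.
Best is 38.

38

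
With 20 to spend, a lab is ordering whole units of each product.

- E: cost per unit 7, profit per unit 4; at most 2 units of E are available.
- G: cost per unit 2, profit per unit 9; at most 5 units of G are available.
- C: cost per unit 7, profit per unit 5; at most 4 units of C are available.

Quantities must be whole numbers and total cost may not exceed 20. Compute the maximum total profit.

G has the best ratio (9/2); taking only G gives at most 5×9 = 45 (stopped by the supply cap of 5).
Mixing does better — 5×G and 1×C: cost 17 ≤ 20, profit 5·9 + 1·5 = 50.

50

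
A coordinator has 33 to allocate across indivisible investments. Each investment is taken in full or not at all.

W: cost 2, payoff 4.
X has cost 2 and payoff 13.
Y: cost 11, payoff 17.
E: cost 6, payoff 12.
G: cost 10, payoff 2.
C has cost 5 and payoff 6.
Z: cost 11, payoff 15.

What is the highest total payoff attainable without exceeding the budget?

Treat it as a binary knapsack problem.
Allowing fractional choices, the relaxed optimum would be about 62.2, but investments are indivisible.
W + X + Y + C + Z: cost 2 + 2 + 11 + 5 + 11 = 31 ≤ 33, payoff 4 + 13 + 17 + 6 + 15 = 55.
W + X + Y + E + Z: cost 2 + 2 + 11 + 6 + 11 = 32 ≤ 33, payoff 4 + 13 + 17 + 12 + 15 = 61.
X + Y + E + Z: cost 2 + 11 + 6 + 11 = 30 ≤ 33, payoff 13 + 17 + 12 + 15 = 57.
Best is W, X, Y, E, and Z with total payoff 61.

61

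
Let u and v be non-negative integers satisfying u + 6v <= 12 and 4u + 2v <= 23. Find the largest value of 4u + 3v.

23

Relaxing integrality, the LP optimum is 24.14 at (u,v) = (5.18, 1.14), which is not an integer point.
(u,v)=(5,1): 1·5+6·1=11≤12, 4·5+2·1=22≤23, objective 23.
(u,v)=(5,0): 1·5+6·0=5≤12, 4·5+2·0=20≤23, objective 20.
(u,v)=(4,1): 1·4+6·1=10≤12, 4·4+2·1=18≤23, objective 19.
No feasible integer point exceeds 23.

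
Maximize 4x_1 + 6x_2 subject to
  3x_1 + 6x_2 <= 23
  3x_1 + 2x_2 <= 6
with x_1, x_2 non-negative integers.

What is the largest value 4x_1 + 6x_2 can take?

(x_1,x_2)=(0,3) is feasible, giving 18.
(x_1,x_2)=(0,2) is feasible, giving 12.
The best lattice point is (0,3), giving 18.

18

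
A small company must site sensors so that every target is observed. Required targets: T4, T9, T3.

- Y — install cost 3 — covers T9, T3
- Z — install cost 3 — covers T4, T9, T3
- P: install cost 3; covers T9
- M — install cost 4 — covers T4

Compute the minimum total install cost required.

3

Z alone covers T4, T9, T3 — every target.
Total install cost: 3.
No cover costs less than 3.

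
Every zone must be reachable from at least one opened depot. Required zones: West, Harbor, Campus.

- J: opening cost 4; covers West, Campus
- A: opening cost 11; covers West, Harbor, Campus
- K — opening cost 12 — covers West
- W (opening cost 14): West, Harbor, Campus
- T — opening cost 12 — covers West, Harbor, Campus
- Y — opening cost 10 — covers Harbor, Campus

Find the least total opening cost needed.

11

This is an integer covering problem.
The greedy cost-per-new-zone heuristic would pick J and Y for 14, but a cheaper cover exists.
A alone covers West, Harbor, Campus — every zone.
Total opening cost: 11.
No cover costs less than 11.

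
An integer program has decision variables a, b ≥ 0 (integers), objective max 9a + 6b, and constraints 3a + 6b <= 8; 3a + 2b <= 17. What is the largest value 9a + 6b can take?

18

Relaxing integrality, the LP optimum is 24.00 at (a,b) = (2.67, 0), which is not an integer point.
(a,b)=(2,0): 3·2+6·0=6≤8, 3·2+2·0=6≤17, objective 18.
(a,b)=(1,0): 3·1+6·0=3≤8, 3·1+2·0=3≤17, objective 9.
Maximum is 18 at (a,b)=(2,0).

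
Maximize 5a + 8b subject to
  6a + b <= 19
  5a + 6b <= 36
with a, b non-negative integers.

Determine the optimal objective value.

(a,b)=(0,6): 6·0+1·6=6≤19, 5·0+6·6=36≤36, objective 48.
(a,b)=(1,5): 6·1+1·5=11≤19, 5·1+6·5=35≤36, objective 45.
(a,b)=(0,5): 6·0+1·5=5≤19, 5·0+6·5=30≤36, objective 40.
Maximum is 48 at (a,b)=(0,6).

48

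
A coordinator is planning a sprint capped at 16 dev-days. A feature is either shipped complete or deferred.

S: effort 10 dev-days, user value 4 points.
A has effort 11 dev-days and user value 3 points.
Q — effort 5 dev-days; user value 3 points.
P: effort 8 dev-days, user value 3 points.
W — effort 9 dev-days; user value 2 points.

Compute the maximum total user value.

Take S and Q: effort 10 + 5 = 15 ≤ 16, user value 4 + 3 = 7.
No other feasible combination does better.

7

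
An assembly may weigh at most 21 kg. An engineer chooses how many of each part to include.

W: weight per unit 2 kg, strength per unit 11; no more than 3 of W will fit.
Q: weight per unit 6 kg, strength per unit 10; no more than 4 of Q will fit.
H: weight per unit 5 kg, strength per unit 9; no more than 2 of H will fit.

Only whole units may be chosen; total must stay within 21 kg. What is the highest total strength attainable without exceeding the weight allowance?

53

W has the best ratio (11/2); taking only W gives at most 3×11 = 33 (stopped by the supply cap of 3).
Mixing does better — 3×W and 2×Q: weight 18 ≤ 21, strength 3·11 + 2·10 = 53.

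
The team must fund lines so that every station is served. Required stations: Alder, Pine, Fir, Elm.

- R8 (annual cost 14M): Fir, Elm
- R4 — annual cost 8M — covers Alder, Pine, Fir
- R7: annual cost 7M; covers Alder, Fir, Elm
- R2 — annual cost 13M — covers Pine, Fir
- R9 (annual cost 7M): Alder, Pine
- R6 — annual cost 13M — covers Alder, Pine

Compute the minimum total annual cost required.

14

Choose R7 and R9: together they cover Alder, Pine, Fir, Elm — every station.
Total annual cost: 7 + 7 = 14.
No cover costs less than 14.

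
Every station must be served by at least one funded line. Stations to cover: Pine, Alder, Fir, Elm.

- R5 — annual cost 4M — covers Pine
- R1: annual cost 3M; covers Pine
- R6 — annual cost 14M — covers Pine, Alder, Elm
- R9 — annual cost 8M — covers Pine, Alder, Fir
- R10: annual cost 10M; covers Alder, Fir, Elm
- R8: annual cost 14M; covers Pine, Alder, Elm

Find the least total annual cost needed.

13

The greedy cost-per-new-station heuristic would pick R9 and R10 for 18, but a cheaper cover exists.
Choose R1 and R10: together they cover Pine, Alder, Fir, Elm — every station.
Total annual cost: 3 + 10 = 13.
No cover costs less than 13.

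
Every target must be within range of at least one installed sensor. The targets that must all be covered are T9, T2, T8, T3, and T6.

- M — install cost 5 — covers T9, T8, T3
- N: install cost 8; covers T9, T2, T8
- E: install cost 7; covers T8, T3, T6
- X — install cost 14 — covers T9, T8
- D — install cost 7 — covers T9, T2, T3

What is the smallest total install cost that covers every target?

14

This is an integer covering problem.
The greedy cost-per-new-target heuristic would pick M, E, and D for 19, but a cheaper cover exists.
Choose E and D: together they cover T9, T2, T8, T3, T6 — every target.
Total install cost: 7 + 7 = 14.
No cover costs less than 14.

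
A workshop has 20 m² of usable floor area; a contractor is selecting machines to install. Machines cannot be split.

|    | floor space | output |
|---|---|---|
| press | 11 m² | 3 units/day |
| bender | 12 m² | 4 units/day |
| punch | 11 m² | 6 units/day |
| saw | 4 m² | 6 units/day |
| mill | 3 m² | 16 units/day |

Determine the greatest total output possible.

28

Allowing fractional choices, the relaxed optimum would be about 28.7, but machines are indivisible.
bender + saw + mill: floor space 12 + 4 + 3 = 19 ≤ 20, output 4 + 6 + 16 = 26.
press + saw + mill: floor space 11 + 4 + 3 = 18 ≤ 20, output 3 + 6 + 16 = 25.
punch + saw + mill: floor space 11 + 4 + 3 = 18 ≤ 20, output 6 + 6 + 16 = 28.
Best is punch, saw, and mill with total output 28.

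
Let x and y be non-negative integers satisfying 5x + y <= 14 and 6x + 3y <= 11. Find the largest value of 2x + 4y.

(x,y)=(0,3): 5·0+1·3=3≤14, 6·0+3·3=9≤11, objective 12.
(x,y)=(0,2): 5·0+1·2=2≤14, 6·0+3·2=6≤11, objective 8.
The best lattice point is (0,3), giving 12.

12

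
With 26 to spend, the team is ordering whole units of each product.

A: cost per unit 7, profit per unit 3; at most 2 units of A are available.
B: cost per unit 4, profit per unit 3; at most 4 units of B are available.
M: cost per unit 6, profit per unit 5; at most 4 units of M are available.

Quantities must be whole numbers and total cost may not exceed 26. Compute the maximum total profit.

21

Take 2×B and 3×M: cost 26 ≤ 26, profit 2·3 + 3·5 = 21.
No other integer combination yields more.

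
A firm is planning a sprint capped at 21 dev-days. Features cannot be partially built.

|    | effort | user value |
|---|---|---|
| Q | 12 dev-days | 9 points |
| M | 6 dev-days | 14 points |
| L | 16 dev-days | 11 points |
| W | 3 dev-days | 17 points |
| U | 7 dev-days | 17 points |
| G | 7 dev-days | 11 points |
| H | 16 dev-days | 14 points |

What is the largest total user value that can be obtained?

Allowing fractional choices, the relaxed optimum would be about 55.9, but features are indivisible.
M + W + U: effort 6 + 3 + 7 = 16 ≤ 21, user value 14 + 17 + 17 = 48.
W + U + G: effort 3 + 7 + 7 = 17 ≤ 21, user value 17 + 17 + 11 = 45.
M + W + G: effort 6 + 3 + 7 = 16 ≤ 21, user value 14 + 17 + 11 = 42.
Best is M, W, and U with total user value 48.

48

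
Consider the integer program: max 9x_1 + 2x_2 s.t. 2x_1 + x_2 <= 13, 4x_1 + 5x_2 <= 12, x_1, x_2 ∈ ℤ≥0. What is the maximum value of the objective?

27

(x_1,x_2)=(3,0): 2·3+1·0=6≤13, 4·3+5·0=12≤12, objective 27.
(x_1,x_2)=(2,0): 2·2+1·0=4≤13, 4·2+5·0=8≤12, objective 18.
No feasible integer point exceeds 27.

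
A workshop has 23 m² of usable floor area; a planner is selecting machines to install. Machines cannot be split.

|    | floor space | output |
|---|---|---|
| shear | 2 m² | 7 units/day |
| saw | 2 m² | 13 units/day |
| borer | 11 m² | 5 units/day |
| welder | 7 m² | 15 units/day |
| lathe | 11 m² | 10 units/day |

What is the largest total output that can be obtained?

45

Take shear, saw, welder, and lathe: floor space 2 + 2 + 7 + 11 = 22 ≤ 23, output 7 + 13 + 15 + 10 = 45.
No other feasible combination does better.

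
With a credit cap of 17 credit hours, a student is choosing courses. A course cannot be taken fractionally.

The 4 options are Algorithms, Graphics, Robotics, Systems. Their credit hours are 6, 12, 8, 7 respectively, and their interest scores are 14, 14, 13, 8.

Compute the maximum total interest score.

27

Algorithms + Systems: credit hours 6 + 7 = 13 ≤ 17, interest score 14 + 8 = 22.
Algorithms + Robotics: credit hours 6 + 8 = 14 ≤ 17, interest score 14 + 13 = 27.
Robotics + Systems: credit hours 8 + 7 = 15 ≤ 17, interest score 13 + 8 = 21.
Best is Algorithms and Robotics with total interest score 27.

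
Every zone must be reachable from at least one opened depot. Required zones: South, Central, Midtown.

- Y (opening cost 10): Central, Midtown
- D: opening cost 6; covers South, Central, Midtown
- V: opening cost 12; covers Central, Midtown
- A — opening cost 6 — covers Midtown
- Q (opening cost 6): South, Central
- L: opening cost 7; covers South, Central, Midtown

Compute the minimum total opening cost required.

D alone covers South, Central, Midtown — every zone.
Total opening cost: 6.

6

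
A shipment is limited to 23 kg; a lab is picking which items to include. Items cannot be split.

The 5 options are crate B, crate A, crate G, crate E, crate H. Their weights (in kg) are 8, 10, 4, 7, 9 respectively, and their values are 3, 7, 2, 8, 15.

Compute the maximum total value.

crate A + crate G + crate H: weight 10 + 4 + 9 = 23 ≤ 23, value 7 + 2 + 15 = 24.
crate G + crate E + crate H: weight 4 + 7 + 9 = 20 ≤ 23, value 2 + 8 + 15 = 25.
Best is crate G, crate E, and crate H with total value 25.

25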